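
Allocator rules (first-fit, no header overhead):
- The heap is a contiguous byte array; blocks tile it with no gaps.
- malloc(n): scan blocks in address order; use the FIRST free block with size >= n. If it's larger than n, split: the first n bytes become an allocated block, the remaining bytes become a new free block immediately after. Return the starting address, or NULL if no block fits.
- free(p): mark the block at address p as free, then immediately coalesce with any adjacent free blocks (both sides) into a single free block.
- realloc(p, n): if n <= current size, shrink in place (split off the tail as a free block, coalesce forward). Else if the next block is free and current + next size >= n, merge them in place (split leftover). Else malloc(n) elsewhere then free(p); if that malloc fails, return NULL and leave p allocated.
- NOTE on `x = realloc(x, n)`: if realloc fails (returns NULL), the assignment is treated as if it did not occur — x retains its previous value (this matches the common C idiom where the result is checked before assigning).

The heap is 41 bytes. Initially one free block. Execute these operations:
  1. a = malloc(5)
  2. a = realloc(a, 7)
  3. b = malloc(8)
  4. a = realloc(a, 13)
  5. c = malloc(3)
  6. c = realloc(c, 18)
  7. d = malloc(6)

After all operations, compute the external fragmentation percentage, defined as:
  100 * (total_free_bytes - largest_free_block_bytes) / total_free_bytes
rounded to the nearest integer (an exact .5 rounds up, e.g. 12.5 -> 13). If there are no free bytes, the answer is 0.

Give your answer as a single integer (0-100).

Answer: 36

Derivation:
Op 1: a = malloc(5) -> a = 0; heap: [0-4 ALLOC][5-40 FREE]
Op 2: a = realloc(a, 7) -> a = 0; heap: [0-6 ALLOC][7-40 FREE]
Op 3: b = malloc(8) -> b = 7; heap: [0-6 ALLOC][7-14 ALLOC][15-40 FREE]
Op 4: a = realloc(a, 13) -> a = 15; heap: [0-6 FREE][7-14 ALLOC][15-27 ALLOC][28-40 FREE]
Op 5: c = malloc(3) -> c = 0; heap: [0-2 ALLOC][3-6 FREE][7-14 ALLOC][15-27 ALLOC][28-40 FREE]
Op 6: c = realloc(c, 18) -> NULL (c unchanged); heap: [0-2 ALLOC][3-6 FREE][7-14 ALLOC][15-27 ALLOC][28-40 FREE]
Op 7: d = malloc(6) -> d = 28; heap: [0-2 ALLOC][3-6 FREE][7-14 ALLOC][15-27 ALLOC][28-33 ALLOC][34-40 FREE]
Free blocks: [4 7] total_free=11 largest=7 -> 100*(11-7)/11 = 400/11 ≈ 36.364 -> rounds to 36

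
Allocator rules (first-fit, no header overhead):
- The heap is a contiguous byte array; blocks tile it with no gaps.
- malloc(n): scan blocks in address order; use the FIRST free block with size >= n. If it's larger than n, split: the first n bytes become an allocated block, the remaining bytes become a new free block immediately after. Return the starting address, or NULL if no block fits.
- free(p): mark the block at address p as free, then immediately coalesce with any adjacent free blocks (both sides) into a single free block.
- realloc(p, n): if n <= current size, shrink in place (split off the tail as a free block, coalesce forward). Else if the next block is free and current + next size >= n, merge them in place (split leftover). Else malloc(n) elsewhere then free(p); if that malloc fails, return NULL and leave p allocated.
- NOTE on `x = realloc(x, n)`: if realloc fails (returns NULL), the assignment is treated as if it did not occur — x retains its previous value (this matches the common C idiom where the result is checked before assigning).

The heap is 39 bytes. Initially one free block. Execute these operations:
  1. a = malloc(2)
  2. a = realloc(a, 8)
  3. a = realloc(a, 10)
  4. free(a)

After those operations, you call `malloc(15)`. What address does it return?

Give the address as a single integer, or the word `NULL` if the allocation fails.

Op 1: a = malloc(2) -> a = 0; heap: [0-1 ALLOC][2-38 FREE]
Op 2: a = realloc(a, 8) -> a = 0; heap: [0-7 ALLOC][8-38 FREE]
Op 3: a = realloc(a, 10) -> a = 0; heap: [0-9 ALLOC][10-38 FREE]
Op 4: free(a) -> (freed a); heap: [0-38 FREE]
malloc(15): first-fit scan over [0-38 FREE] -> 0

Answer: 0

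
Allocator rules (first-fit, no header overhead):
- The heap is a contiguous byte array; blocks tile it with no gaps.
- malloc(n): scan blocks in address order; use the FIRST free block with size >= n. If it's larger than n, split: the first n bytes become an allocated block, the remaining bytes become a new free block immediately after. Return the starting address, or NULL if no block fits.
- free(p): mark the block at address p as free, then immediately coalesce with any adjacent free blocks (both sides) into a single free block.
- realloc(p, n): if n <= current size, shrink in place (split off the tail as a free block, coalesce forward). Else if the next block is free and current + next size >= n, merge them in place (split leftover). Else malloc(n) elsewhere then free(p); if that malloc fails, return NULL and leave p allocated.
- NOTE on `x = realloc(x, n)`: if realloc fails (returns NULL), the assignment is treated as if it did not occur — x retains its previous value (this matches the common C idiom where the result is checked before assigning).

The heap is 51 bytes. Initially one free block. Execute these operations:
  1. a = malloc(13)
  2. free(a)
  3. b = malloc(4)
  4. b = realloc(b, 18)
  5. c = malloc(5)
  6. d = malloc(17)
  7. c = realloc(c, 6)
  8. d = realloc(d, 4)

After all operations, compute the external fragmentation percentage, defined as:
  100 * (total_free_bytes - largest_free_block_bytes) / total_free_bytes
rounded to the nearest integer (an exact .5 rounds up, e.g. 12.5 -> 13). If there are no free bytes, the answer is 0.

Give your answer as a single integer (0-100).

Op 1: a = malloc(13) -> a = 0; heap: [0-12 ALLOC][13-50 FREE]
Op 2: free(a) -> (freed a); heap: [0-50 FREE]
Op 3: b = malloc(4) -> b = 0; heap: [0-3 ALLOC][4-50 FREE]
Op 4: b = realloc(b, 18) -> b = 0; heap: [0-17 ALLOC][18-50 FREE]
Op 5: c = malloc(5) -> c = 18; heap: [0-17 ALLOC][18-22 ALLOC][23-50 FREE]
Op 6: d = malloc(17) -> d = 23; heap: [0-17 ALLOC][18-22 ALLOC][23-39 ALLOC][40-50 FREE]
Op 7: c = realloc(c, 6) -> c = 40; heap: [0-17 ALLOC][18-22 FREE][23-39 ALLOC][40-45 ALLOC][46-50 FREE]
Op 8: d = realloc(d, 4) -> d = 23; heap: [0-17 ALLOC][18-22 FREE][23-26 ALLOC][27-39 FREE][40-45 ALLOC][46-50 FREE]
Free blocks: [5 13 5] total_free=23 largest=13 -> 100*(23-13)/23 = 1000/23 ≈ 43.478 -> rounds to 43

Answer: 43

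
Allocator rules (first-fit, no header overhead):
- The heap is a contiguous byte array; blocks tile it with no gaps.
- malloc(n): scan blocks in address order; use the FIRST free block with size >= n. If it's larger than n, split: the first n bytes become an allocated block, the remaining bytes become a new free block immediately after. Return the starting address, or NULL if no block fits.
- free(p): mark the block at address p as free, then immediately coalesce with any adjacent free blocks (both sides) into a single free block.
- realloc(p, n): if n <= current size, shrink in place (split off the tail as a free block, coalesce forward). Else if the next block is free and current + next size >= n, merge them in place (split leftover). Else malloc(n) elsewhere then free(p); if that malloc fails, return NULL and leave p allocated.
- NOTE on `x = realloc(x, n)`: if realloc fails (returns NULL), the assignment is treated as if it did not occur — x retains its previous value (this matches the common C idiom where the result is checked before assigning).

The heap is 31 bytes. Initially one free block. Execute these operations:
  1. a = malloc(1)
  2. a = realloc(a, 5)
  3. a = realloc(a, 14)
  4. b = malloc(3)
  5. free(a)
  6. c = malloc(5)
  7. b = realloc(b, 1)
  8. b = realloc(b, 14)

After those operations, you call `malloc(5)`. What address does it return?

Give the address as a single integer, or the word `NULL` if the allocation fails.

Op 1: a = malloc(1) -> a = 0; heap: [0-0 ALLOC][1-30 FREE]
Op 2: a = realloc(a, 5) -> a = 0; heap: [0-4 ALLOC][5-30 FREE]
Op 3: a = realloc(a, 14) -> a = 0; heap: [0-13 ALLOC][14-30 FREE]
Op 4: b = malloc(3) -> b = 14; heap: [0-13 ALLOC][14-16 ALLOC][17-30 FREE]
Op 5: free(a) -> (freed a); heap: [0-13 FREE][14-16 ALLOC][17-30 FREE]
Op 6: c = malloc(5) -> c = 0; heap: [0-4 ALLOC][5-13 FREE][14-16 ALLOC][17-30 FREE]
Op 7: b = realloc(b, 1) -> b = 14; heap: [0-4 ALLOC][5-13 FREE][14-14 ALLOC][15-30 FREE]
Op 8: b = realloc(b, 14) -> b = 14; heap: [0-4 ALLOC][5-13 FREE][14-27 ALLOC][28-30 FREE]
malloc(5): first-fit scan over [0-4 ALLOC][5-13 FREE][14-27 ALLOC][28-30 FREE] -> 5

Answer: 5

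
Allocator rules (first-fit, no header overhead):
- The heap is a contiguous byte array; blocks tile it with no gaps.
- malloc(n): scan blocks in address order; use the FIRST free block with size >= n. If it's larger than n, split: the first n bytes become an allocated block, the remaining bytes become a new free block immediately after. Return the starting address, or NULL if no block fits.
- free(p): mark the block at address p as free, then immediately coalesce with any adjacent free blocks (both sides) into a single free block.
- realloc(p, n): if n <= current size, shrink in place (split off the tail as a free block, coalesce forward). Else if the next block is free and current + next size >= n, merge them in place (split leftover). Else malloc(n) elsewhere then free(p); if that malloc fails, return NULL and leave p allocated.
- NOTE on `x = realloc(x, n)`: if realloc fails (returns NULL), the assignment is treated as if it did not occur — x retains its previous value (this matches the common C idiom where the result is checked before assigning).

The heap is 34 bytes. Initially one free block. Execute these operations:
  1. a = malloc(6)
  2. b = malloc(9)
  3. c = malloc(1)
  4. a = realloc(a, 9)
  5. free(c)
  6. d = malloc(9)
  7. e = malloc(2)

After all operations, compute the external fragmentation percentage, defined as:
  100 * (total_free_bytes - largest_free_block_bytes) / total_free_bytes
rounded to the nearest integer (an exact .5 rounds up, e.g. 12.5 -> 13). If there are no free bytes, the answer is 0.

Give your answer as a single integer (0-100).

Op 1: a = malloc(6) -> a = 0; heap: [0-5 ALLOC][6-33 FREE]
Op 2: b = malloc(9) -> b = 6; heap: [0-5 ALLOC][6-14 ALLOC][15-33 FREE]
Op 3: c = malloc(1) -> c = 15; heap: [0-5 ALLOC][6-14 ALLOC][15-15 ALLOC][16-33 FREE]
Op 4: a = realloc(a, 9) -> a = 16; heap: [0-5 FREE][6-14 ALLOC][15-15 ALLOC][16-24 ALLOC][25-33 FREE]
Op 5: free(c) -> (freed c); heap: [0-5 FREE][6-14 ALLOC][15-15 FREE][16-24 ALLOC][25-33 FREE]
Op 6: d = malloc(9) -> d = 25; heap: [0-5 FREE][6-14 ALLOC][15-15 FREE][16-24 ALLOC][25-33 ALLOC]
Op 7: e = malloc(2) -> e = 0; heap: [0-1 ALLOC][2-5 FREE][6-14 ALLOC][15-15 FREE][16-24 ALLOC][25-33 ALLOC]
Free blocks: [4 1] total_free=5 largest=4 -> 100*(5-4)/5 = 100/5 = 20

Answer: 20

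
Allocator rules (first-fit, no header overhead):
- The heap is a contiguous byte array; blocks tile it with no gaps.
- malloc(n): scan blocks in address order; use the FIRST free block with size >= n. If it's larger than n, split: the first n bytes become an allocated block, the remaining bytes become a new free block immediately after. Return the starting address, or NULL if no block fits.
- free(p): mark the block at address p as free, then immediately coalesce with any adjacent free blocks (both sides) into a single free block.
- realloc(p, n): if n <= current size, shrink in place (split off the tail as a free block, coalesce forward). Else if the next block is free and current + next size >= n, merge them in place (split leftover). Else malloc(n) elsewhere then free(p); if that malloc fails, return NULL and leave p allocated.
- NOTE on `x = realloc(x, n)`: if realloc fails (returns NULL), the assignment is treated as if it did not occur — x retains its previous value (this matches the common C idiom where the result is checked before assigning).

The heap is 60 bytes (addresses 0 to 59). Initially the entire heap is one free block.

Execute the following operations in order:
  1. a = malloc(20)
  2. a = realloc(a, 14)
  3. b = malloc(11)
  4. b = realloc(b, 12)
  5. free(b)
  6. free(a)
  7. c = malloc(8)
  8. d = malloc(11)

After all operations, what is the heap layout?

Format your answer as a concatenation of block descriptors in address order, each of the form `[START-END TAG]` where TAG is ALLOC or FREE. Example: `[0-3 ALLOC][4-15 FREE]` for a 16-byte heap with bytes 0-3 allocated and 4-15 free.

Answer: [0-7 ALLOC][8-18 ALLOC][19-59 FREE]

Derivation:
Op 1: a = malloc(20) -> a = 0; heap: [0-19 ALLOC][20-59 FREE]
Op 2: a = realloc(a, 14) -> a = 0; heap: [0-13 ALLOC][14-59 FREE]
Op 3: b = malloc(11) -> b = 14; heap: [0-13 ALLOC][14-24 ALLOC][25-59 FREE]
Op 4: b = realloc(b, 12) -> b = 14; heap: [0-13 ALLOC][14-25 ALLOC][26-59 FREE]
Op 5: free(b) -> (freed b); heap: [0-13 ALLOC][14-59 FREE]
Op 6: free(a) -> (freed a); heap: [0-59 FREE]
Op 7: c = malloc(8) -> c = 0; heap: [0-7 ALLOC][8-59 FREE]
Op 8: d = malloc(11) -> d = 8; heap: [0-7 ALLOC][8-18 ALLOC][19-59 FREE]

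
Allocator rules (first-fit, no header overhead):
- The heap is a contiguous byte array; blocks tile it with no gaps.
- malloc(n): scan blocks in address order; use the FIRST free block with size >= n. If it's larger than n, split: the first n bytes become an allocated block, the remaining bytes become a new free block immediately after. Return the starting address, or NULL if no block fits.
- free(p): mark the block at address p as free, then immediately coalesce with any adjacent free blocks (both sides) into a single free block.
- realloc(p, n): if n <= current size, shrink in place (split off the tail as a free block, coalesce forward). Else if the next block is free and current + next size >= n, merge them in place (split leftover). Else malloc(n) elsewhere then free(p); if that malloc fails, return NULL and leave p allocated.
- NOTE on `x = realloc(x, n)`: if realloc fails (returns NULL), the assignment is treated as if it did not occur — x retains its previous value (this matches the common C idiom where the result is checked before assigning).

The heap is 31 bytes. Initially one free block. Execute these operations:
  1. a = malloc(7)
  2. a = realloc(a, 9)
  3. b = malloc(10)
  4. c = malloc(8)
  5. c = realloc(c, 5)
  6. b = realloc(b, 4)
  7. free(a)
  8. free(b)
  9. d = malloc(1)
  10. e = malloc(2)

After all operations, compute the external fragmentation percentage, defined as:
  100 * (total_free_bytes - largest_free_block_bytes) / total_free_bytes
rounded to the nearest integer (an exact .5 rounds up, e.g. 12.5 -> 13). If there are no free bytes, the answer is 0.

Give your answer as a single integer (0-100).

Op 1: a = malloc(7) -> a = 0; heap: [0-6 ALLOC][7-30 FREE]
Op 2: a = realloc(a, 9) -> a = 0; heap: [0-8 ALLOC][9-30 FREE]
Op 3: b = malloc(10) -> b = 9; heap: [0-8 ALLOC][9-18 ALLOC][19-30 FREE]
Op 4: c = malloc(8) -> c = 19; heap: [0-8 ALLOC][9-18 ALLOC][19-26 ALLOC][27-30 FREE]
Op 5: c = realloc(c, 5) -> c = 19; heap: [0-8 ALLOC][9-18 ALLOC][19-23 ALLOC][24-30 FREE]
Op 6: b = realloc(b, 4) -> b = 9; heap: [0-8 ALLOC][9-12 ALLOC][13-18 FREE][19-23 ALLOC][24-30 FREE]
Op 7: free(a) -> (freed a); heap: [0-8 FREE][9-12 ALLOC][13-18 FREE][19-23 ALLOC][24-30 FREE]
Op 8: free(b) -> (freed b); heap: [0-18 FREE][19-23 ALLOC][24-30 FREE]
Op 9: d = malloc(1) -> d = 0; heap: [0-0 ALLOC][1-18 FREE][19-23 ALLOC][24-30 FREE]
Op 10: e = malloc(2) -> e = 1; heap: [0-0 ALLOC][1-2 ALLOC][3-18 FREE][19-23 ALLOC][24-30 FREE]
Free blocks: [16 7] total_free=23 largest=16 -> 100*(23-16)/23 = 700/23 ≈ 30.435 -> rounds to 30

Answer: 30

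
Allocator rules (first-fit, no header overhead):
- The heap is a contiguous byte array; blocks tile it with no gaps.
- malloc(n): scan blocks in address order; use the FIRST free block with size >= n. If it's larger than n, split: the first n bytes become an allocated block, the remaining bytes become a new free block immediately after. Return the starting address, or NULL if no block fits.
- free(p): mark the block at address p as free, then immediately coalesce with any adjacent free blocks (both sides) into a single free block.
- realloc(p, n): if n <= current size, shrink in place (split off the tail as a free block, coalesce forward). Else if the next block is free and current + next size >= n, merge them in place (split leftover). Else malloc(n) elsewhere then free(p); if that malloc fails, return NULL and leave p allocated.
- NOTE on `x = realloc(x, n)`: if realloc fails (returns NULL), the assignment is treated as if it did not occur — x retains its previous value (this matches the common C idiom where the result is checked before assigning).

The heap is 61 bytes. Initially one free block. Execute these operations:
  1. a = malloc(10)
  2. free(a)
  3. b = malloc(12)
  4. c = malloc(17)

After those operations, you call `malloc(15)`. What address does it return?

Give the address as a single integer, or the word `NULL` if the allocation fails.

Answer: 29

Derivation:
Op 1: a = malloc(10) -> a = 0; heap: [0-9 ALLOC][10-60 FREE]
Op 2: free(a) -> (freed a); heap: [0-60 FREE]
Op 3: b = malloc(12) -> b = 0; heap: [0-11 ALLOC][12-60 FREE]
Op 4: c = malloc(17) -> c = 12; heap: [0-11 ALLOC][12-28 ALLOC][29-60 FREE]
malloc(15): first-fit scan over [0-11 ALLOC][12-28 ALLOC][29-60 FREE] -> 29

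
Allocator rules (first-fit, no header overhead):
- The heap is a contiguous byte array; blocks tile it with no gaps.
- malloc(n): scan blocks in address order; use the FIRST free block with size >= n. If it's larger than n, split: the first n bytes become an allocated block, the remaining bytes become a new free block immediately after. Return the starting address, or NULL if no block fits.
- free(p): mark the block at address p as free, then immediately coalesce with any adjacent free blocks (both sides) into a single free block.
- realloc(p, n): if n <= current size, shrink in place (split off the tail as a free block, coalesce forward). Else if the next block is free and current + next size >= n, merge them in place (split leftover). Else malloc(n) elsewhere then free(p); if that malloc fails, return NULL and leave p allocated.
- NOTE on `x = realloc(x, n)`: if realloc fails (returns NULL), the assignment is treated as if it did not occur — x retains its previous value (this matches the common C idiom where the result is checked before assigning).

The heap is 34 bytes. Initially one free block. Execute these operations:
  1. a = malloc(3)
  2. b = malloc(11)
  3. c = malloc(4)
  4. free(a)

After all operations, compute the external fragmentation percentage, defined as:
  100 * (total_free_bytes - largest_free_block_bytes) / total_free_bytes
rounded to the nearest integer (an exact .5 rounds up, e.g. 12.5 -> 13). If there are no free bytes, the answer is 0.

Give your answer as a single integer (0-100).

Answer: 16

Derivation:
Op 1: a = malloc(3) -> a = 0; heap: [0-2 ALLOC][3-33 FREE]
Op 2: b = malloc(11) -> b = 3; heap: [0-2 ALLOC][3-13 ALLOC][14-33 FREE]
Op 3: c = malloc(4) -> c = 14; heap: [0-2 ALLOC][3-13 ALLOC][14-17 ALLOC][18-33 FREE]
Op 4: free(a) -> (freed a); heap: [0-2 FREE][3-13 ALLOC][14-17 ALLOC][18-33 FREE]
Free blocks: [3 16] total_free=19 largest=16 -> 100*(19-16)/19 = 300/19 ≈ 15.789 -> rounds to 16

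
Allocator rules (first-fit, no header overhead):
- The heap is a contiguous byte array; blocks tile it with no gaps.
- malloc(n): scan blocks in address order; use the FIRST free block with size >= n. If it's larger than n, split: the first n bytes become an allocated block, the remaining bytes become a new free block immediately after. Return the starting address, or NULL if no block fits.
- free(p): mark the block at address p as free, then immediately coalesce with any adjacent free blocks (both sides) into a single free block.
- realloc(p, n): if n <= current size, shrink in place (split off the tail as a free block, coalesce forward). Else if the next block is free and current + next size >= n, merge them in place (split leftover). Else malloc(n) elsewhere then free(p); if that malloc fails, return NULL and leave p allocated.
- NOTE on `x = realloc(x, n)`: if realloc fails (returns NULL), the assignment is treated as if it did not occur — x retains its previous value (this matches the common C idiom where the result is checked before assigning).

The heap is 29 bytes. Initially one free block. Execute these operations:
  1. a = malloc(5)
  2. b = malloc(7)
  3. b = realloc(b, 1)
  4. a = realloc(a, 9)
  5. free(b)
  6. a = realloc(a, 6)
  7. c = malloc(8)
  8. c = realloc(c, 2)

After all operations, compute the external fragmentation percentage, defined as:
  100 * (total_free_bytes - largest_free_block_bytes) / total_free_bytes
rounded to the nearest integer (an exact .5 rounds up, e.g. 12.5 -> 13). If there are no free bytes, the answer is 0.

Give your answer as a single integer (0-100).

Op 1: a = malloc(5) -> a = 0; heap: [0-4 ALLOC][5-28 FREE]
Op 2: b = malloc(7) -> b = 5; heap: [0-4 ALLOC][5-11 ALLOC][12-28 FREE]
Op 3: b = realloc(b, 1) -> b = 5; heap: [0-4 ALLOC][5-5 ALLOC][6-28 FREE]
Op 4: a = realloc(a, 9) -> a = 6; heap: [0-4 FREE][5-5 ALLOC][6-14 ALLOC][15-28 FREE]
Op 5: free(b) -> (freed b); heap: [0-5 FREE][6-14 ALLOC][15-28 FREE]
Op 6: a = realloc(a, 6) -> a = 6; heap: [0-5 FREE][6-11 ALLOC][12-28 FREE]
Op 7: c = malloc(8) -> c = 12; heap: [0-5 FREE][6-11 ALLOC][12-19 ALLOC][20-28 FREE]
Op 8: c = realloc(c, 2) -> c = 12; heap: [0-5 FREE][6-11 ALLOC][12-13 ALLOC][14-28 FREE]
Free blocks: [6 15] total_free=21 largest=15 -> 100*(21-15)/21 = 600/21 ≈ 28.571 -> rounds to 29

Answer: 29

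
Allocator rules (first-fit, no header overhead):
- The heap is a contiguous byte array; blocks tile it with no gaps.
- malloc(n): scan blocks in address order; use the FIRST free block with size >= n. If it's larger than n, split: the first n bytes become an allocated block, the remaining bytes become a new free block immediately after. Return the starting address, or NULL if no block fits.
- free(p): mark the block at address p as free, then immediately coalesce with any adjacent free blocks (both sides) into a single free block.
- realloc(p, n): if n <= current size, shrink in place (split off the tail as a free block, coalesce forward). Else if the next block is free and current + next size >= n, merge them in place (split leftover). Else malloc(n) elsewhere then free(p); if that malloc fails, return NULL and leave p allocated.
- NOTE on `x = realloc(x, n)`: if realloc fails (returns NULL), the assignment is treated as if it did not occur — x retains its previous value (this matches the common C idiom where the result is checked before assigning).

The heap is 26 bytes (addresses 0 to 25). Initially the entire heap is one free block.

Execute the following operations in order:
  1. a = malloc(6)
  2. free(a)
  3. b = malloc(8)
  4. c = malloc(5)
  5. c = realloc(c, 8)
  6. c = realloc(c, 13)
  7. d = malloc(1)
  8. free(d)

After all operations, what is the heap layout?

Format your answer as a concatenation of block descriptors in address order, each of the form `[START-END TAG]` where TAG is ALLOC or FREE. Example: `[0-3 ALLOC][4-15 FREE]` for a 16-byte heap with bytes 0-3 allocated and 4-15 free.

Answer: [0-7 ALLOC][8-20 ALLOC][21-25 FREE]

Derivation:
Op 1: a = malloc(6) -> a = 0; heap: [0-5 ALLOC][6-25 FREE]
Op 2: free(a) -> (freed a); heap: [0-25 FREE]
Op 3: b = malloc(8) -> b = 0; heap: [0-7 ALLOC][8-25 FREE]
Op 4: c = malloc(5) -> c = 8; heap: [0-7 ALLOC][8-12 ALLOC][13-25 FREE]
Op 5: c = realloc(c, 8) -> c = 8; heap: [0-7 ALLOC][8-15 ALLOC][16-25 FREE]
Op 6: c = realloc(c, 13) -> c = 8; heap: [0-7 ALLOC][8-20 ALLOC][21-25 FREE]
Op 7: d = malloc(1) -> d = 21; heap: [0-7 ALLOC][8-20 ALLOC][21-21 ALLOC][22-25 FREE]
Op 8: free(d) -> (freed d); heap: [0-7 ALLOC][8-20 ALLOC][21-25 FREE]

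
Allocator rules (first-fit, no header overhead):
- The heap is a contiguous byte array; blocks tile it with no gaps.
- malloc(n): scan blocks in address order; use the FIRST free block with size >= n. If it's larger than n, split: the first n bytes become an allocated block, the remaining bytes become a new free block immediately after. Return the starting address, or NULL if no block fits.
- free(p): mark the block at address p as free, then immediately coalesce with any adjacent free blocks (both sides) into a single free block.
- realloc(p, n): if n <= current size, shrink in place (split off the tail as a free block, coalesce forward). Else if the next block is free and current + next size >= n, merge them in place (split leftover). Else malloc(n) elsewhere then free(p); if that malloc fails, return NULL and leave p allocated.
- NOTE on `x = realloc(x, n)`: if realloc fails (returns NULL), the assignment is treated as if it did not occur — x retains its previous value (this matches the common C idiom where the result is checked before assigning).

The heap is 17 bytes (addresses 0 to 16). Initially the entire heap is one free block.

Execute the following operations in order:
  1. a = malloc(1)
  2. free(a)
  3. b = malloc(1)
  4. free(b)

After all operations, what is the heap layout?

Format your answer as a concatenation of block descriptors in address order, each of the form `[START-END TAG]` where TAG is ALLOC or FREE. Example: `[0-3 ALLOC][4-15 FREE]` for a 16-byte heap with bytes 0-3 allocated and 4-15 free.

Op 1: a = malloc(1) -> a = 0; heap: [0-0 ALLOC][1-16 FREE]
Op 2: free(a) -> (freed a); heap: [0-16 FREE]
Op 3: b = malloc(1) -> b = 0; heap: [0-0 ALLOC][1-16 FREE]
Op 4: free(b) -> (freed b); heap: [0-16 FREE]

Answer: [0-16 FREE]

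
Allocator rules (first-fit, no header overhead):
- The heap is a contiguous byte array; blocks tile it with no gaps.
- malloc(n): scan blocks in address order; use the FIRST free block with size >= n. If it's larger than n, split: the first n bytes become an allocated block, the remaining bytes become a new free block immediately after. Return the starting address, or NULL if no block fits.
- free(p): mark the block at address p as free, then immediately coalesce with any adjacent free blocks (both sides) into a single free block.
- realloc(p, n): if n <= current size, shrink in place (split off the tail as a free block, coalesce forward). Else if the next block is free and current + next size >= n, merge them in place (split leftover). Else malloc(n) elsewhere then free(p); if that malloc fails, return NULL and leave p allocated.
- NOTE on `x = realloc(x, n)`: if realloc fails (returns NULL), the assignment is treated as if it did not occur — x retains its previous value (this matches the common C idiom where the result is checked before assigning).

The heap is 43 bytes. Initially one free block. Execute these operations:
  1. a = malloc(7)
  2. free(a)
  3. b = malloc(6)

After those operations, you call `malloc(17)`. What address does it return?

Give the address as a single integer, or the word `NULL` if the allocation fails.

Answer: 6

Derivation:
Op 1: a = malloc(7) -> a = 0; heap: [0-6 ALLOC][7-42 FREE]
Op 2: free(a) -> (freed a); heap: [0-42 FREE]
Op 3: b = malloc(6) -> b = 0; heap: [0-5 ALLOC][6-42 FREE]
malloc(17): first-fit scan over [0-5 ALLOC][6-42 FREE] -> 6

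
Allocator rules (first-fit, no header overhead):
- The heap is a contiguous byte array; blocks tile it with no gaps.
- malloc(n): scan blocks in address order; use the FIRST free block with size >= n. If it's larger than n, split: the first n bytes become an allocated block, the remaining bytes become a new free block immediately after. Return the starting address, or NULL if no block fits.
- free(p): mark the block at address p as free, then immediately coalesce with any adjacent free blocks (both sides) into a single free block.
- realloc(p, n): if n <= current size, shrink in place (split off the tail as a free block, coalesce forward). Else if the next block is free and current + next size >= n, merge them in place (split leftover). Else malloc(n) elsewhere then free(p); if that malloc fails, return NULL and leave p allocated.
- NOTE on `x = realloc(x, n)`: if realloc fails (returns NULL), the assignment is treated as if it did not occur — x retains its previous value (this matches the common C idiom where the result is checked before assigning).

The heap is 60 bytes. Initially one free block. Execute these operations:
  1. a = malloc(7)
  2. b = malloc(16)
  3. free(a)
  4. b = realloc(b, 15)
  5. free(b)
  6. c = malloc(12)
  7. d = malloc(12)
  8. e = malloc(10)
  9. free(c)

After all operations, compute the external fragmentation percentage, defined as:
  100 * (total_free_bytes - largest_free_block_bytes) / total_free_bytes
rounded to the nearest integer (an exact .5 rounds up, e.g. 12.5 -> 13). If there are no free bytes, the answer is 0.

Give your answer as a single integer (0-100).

Op 1: a = malloc(7) -> a = 0; heap: [0-6 ALLOC][7-59 FREE]
Op 2: b = malloc(16) -> b = 7; heap: [0-6 ALLOC][7-22 ALLOC][23-59 FREE]
Op 3: free(a) -> (freed a); heap: [0-6 FREE][7-22 ALLOC][23-59 FREE]
Op 4: b = realloc(b, 15) -> b = 7; heap: [0-6 FREE][7-21 ALLOC][22-59 FREE]
Op 5: free(b) -> (freed b); heap: [0-59 FREE]
Op 6: c = malloc(12) -> c = 0; heap: [0-11 ALLOC][12-59 FREE]
Op 7: d = malloc(12) -> d = 12; heap: [0-11 ALLOC][12-23 ALLOC][24-59 FREE]
Op 8: e = malloc(10) -> e = 24; heap: [0-11 ALLOC][12-23 ALLOC][24-33 ALLOC][34-59 FREE]
Op 9: free(c) -> (freed c); heap: [0-11 FREE][12-23 ALLOC][24-33 ALLOC][34-59 FREE]
Free blocks: [12 26] total_free=38 largest=26 -> 100*(38-26)/38 = 1200/38 ≈ 31.579 -> rounds to 32

Answer: 32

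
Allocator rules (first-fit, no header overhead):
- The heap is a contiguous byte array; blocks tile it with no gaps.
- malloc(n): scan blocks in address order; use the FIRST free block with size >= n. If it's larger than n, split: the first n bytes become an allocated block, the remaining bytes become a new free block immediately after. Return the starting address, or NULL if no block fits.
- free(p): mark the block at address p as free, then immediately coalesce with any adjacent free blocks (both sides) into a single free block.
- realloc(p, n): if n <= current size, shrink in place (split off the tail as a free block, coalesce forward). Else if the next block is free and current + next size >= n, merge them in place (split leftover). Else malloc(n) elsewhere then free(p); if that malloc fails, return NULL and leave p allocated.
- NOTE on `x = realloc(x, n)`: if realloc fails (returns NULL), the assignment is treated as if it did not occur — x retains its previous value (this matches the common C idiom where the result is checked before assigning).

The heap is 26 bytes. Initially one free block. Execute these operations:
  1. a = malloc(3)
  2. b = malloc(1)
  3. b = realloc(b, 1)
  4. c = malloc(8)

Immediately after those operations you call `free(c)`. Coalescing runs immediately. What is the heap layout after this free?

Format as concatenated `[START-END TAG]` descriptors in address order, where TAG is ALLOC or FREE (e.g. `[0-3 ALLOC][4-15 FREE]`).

Answer: [0-2 ALLOC][3-3 ALLOC][4-25 FREE]

Derivation:
Op 1: a = malloc(3) -> a = 0; heap: [0-2 ALLOC][3-25 FREE]
Op 2: b = malloc(1) -> b = 3; heap: [0-2 ALLOC][3-3 ALLOC][4-25 FREE]
Op 3: b = realloc(b, 1) -> b = 3; heap: [0-2 ALLOC][3-3 ALLOC][4-25 FREE]
Op 4: c = malloc(8) -> c = 4; heap: [0-2 ALLOC][3-3 ALLOC][4-11 ALLOC][12-25 FREE]
free(c): c = 4 -> block [4-11 ALLOC]; mark free, coalesce with adjacent free neighbors -> [0-2 ALLOC][3-3 ALLOC][4-25 FREE]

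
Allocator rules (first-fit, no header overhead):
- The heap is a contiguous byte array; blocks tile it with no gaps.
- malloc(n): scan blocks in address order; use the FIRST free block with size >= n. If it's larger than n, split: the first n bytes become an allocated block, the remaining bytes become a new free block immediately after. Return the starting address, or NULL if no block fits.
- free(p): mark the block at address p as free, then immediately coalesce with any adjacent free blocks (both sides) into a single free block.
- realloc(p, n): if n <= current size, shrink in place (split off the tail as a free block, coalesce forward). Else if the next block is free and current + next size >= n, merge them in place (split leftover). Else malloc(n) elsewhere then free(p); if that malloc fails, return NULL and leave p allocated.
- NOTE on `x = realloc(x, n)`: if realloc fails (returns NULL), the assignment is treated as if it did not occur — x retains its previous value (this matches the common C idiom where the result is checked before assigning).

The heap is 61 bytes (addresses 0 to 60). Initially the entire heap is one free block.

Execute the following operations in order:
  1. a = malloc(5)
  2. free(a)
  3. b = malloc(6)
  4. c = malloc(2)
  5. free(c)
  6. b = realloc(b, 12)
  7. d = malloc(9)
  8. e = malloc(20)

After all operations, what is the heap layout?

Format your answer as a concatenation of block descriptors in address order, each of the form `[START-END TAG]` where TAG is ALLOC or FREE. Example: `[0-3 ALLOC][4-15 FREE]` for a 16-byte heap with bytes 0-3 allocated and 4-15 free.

Op 1: a = malloc(5) -> a = 0; heap: [0-4 ALLOC][5-60 FREE]
Op 2: free(a) -> (freed a); heap: [0-60 FREE]
Op 3: b = malloc(6) -> b = 0; heap: [0-5 ALLOC][6-60 FREE]
Op 4: c = malloc(2) -> c = 6; heap: [0-5 ALLOC][6-7 ALLOC][8-60 FREE]
Op 5: free(c) -> (freed c); heap: [0-5 ALLOC][6-60 FREE]
Op 6: b = realloc(b, 12) -> b = 0; heap: [0-11 ALLOC][12-60 FREE]
Op 7: d = malloc(9) -> d = 12; heap: [0-11 ALLOC][12-20 ALLOC][21-60 FREE]
Op 8: e = malloc(20) -> e = 21; heap: [0-11 ALLOC][12-20 ALLOC][21-40 ALLOC][41-60 FREE]

Answer: [0-11 ALLOC][12-20 ALLOC][21-40 ALLOC][41-60 FREE]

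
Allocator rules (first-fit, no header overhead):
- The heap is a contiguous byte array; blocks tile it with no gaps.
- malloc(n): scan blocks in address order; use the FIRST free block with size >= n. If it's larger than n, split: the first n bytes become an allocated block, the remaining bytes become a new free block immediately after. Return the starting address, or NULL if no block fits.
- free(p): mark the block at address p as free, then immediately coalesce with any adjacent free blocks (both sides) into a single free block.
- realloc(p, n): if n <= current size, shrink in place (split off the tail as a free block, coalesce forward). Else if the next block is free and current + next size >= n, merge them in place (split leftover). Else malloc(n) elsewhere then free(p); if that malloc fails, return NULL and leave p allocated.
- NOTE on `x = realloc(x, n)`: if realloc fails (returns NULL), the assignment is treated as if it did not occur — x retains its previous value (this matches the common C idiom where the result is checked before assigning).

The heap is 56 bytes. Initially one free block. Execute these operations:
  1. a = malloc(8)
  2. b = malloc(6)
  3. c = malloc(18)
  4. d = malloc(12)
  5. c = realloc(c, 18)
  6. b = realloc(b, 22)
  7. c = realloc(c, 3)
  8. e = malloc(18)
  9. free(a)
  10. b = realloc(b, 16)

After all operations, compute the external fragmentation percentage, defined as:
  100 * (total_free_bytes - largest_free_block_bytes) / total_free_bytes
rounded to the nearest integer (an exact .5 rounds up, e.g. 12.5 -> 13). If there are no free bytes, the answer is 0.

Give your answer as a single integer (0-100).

Op 1: a = malloc(8) -> a = 0; heap: [0-7 ALLOC][8-55 FREE]
Op 2: b = malloc(6) -> b = 8; heap: [0-7 ALLOC][8-13 ALLOC][14-55 FREE]
Op 3: c = malloc(18) -> c = 14; heap: [0-7 ALLOC][8-13 ALLOC][14-31 ALLOC][32-55 FREE]
Op 4: d = malloc(12) -> d = 32; heap: [0-7 ALLOC][8-13 ALLOC][14-31 ALLOC][32-43 ALLOC][44-55 FREE]
Op 5: c = realloc(c, 18) -> c = 14; heap: [0-7 ALLOC][8-13 ALLOC][14-31 ALLOC][32-43 ALLOC][44-55 FREE]
Op 6: b = realloc(b, 22) -> NULL (b unchanged); heap: [0-7 ALLOC][8-13 ALLOC][14-31 ALLOC][32-43 ALLOC][44-55 FREE]
Op 7: c = realloc(c, 3) -> c = 14; heap: [0-7 ALLOC][8-13 ALLOC][14-16 ALLOC][17-31 FREE][32-43 ALLOC][44-55 FREE]
Op 8: e = malloc(18) -> e = NULL; heap: [0-7 ALLOC][8-13 ALLOC][14-16 ALLOC][17-31 FREE][32-43 ALLOC][44-55 FREE]
Op 9: free(a) -> (freed a); heap: [0-7 FREE][8-13 ALLOC][14-16 ALLOC][17-31 FREE][32-43 ALLOC][44-55 FREE]
Op 10: b = realloc(b, 16) -> NULL (b unchanged); heap: [0-7 FREE][8-13 ALLOC][14-16 ALLOC][17-31 FREE][32-43 ALLOC][44-55 FREE]
Free blocks: [8 15 12] total_free=35 largest=15 -> 100*(35-15)/35 = 2000/35 ≈ 57.143 -> rounds to 57

Answer: 57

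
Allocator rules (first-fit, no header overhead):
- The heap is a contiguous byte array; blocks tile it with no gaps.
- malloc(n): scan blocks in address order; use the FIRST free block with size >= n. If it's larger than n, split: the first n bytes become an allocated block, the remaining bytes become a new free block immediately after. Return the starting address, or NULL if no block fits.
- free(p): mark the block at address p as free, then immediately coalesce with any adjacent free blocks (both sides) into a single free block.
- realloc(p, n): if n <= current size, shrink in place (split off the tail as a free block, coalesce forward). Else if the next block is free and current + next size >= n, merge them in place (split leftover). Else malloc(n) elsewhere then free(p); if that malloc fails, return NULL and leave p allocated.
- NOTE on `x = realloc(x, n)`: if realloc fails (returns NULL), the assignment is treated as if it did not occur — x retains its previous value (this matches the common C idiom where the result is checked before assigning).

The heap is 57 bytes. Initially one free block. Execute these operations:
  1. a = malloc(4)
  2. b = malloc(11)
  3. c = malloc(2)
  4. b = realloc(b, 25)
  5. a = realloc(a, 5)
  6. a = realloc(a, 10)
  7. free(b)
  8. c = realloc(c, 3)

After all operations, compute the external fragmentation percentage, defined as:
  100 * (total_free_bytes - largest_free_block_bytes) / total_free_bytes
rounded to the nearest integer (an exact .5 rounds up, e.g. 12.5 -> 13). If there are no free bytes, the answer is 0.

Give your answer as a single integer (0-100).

Answer: 11

Derivation:
Op 1: a = malloc(4) -> a = 0; heap: [0-3 ALLOC][4-56 FREE]
Op 2: b = malloc(11) -> b = 4; heap: [0-3 ALLOC][4-14 ALLOC][15-56 FREE]
Op 3: c = malloc(2) -> c = 15; heap: [0-3 ALLOC][4-14 ALLOC][15-16 ALLOC][17-56 FREE]
Op 4: b = realloc(b, 25) -> b = 17; heap: [0-3 ALLOC][4-14 FREE][15-16 ALLOC][17-41 ALLOC][42-56 FREE]
Op 5: a = realloc(a, 5) -> a = 0; heap: [0-4 ALLOC][5-14 FREE][15-16 ALLOC][17-41 ALLOC][42-56 FREE]
Op 6: a = realloc(a, 10) -> a = 0; heap: [0-9 ALLOC][10-14 FREE][15-16 ALLOC][17-41 ALLOC][42-56 FREE]
Op 7: free(b) -> (freed b); heap: [0-9 ALLOC][10-14 FREE][15-16 ALLOC][17-56 FREE]
Op 8: c = realloc(c, 3) -> c = 15; heap: [0-9 ALLOC][10-14 FREE][15-17 ALLOC][18-56 FREE]
Free blocks: [5 39] total_free=44 largest=39 -> 100*(44-39)/44 = 500/44 ≈ 11.364 -> rounds to 11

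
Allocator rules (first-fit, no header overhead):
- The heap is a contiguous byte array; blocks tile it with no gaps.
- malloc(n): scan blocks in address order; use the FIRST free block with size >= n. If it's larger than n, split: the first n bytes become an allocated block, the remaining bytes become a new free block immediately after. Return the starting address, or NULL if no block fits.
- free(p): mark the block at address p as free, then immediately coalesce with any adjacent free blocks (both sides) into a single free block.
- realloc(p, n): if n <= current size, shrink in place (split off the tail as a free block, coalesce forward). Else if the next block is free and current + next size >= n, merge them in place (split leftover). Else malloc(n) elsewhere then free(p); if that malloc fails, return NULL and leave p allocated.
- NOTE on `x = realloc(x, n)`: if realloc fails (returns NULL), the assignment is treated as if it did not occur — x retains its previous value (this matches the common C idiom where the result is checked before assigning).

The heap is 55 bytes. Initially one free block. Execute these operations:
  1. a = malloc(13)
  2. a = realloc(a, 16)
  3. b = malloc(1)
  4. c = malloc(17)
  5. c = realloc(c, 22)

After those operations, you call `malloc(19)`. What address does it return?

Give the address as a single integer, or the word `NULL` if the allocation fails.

Op 1: a = malloc(13) -> a = 0; heap: [0-12 ALLOC][13-54 FREE]
Op 2: a = realloc(a, 16) -> a = 0; heap: [0-15 ALLOC][16-54 FREE]
Op 3: b = malloc(1) -> b = 16; heap: [0-15 ALLOC][16-16 ALLOC][17-54 FREE]
Op 4: c = malloc(17) -> c = 17; heap: [0-15 ALLOC][16-16 ALLOC][17-33 ALLOC][34-54 FREE]
Op 5: c = realloc(c, 22) -> c = 17; heap: [0-15 ALLOC][16-16 ALLOC][17-38 ALLOC][39-54 FREE]
malloc(19): first-fit scan over [0-15 ALLOC][16-16 ALLOC][17-38 ALLOC][39-54 FREE] -> NULL

Answer: NULL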